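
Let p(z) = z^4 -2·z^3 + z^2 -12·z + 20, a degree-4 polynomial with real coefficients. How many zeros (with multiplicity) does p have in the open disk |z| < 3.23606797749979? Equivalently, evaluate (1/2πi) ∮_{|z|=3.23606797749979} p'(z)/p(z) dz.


The zeros of p are: 2, (-1 + 2i), (-1 - 2i), 2.
Their magnitudes are: 2, 2.236, 2.236, 2.
Zeros with |z| < R = 3.23606797749979: 2, (-1 + 2i), (-1 - 2i), 2.
Count = 4.
By the argument principle, (1/2πi) ∮_{|z|=R} p'(z)/p(z) dz equals exactly this count.

Number of zeros inside |z| < 3.23606797749979: 4.


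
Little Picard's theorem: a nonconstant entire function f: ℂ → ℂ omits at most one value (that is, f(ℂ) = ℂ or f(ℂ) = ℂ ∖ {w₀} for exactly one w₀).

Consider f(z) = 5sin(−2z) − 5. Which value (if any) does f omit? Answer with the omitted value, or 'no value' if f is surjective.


Little Picard bounds the complement of f(ℂ) to at most one point.
sin is entire and surjective onto ℂ: for every w ∈ ℂ, sin(ζ) = w has a solution ζ ∈ ℂ (e.g., via the complex inverse arcsin). With ζ = −2z this gives z = ζ/(-2). Then 5·sin(−2z) takes every value in 5·ℂ = ℂ, and adding -5 is a bijection of ℂ. So f is surjective and omits no value. (Note: only on the real line is sin bounded by [−1, 1].)

Omitted value: no value.


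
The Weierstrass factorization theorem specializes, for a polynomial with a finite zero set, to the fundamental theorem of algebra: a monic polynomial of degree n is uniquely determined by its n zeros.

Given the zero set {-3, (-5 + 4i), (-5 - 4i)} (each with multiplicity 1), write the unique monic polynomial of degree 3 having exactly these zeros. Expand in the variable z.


The polynomial is p(z) = ∏_{α ∈ S} (z − α), where S = {-3, (-5 + 4i), (-5 - 4i)}.
Expanding the product yields: p(z) = z^3 + 13·z^2 + 71·z + 123.
Note conjugate pairs combine to real quadratics: (z − (-5+4i))(z − (-5−4i)) = z² + 10z + 41.
The resulting polynomial has degree 3 and real coefficients as required.

p(z) = z^3 + 13·z^2 + 71·z + 123.


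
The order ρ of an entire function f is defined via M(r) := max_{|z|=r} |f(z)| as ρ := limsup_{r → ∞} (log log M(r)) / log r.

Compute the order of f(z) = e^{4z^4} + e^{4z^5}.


Each summand is entire of order 4 and 5 respectively (as in the single-exponential case). The order of a sum is at most the max of the orders, so ρ ≤ 5. For the lower bound: on |z|=r choose arg z so that 4z^5 is real positive; then |e^{4z^5}| = e^{4r^5} while |e^{4z^4}| ≤ e^{4r^4} = o(e^{4r^5}). So |f| ≥ e^{4r^5}(1 − o(1)) and ρ ≥ 5. Hence ρ = max(4, 5) = 5.
Therefore ρ = 5.

Order ρ = 5.


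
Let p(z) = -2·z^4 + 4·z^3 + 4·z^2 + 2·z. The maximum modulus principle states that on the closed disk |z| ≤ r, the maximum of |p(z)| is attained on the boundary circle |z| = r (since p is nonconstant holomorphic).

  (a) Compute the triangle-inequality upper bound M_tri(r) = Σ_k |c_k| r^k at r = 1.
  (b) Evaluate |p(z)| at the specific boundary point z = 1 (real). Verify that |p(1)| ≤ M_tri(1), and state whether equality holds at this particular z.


Coefficients: c_0 = 0, c_1 = 2, c_2 = 4, c_3 = 4, c_4 = -2. Radius r = 1.
Part (a). Triangle bound: M_tri(r) = Σ_k |c_k| r^k
  = |0|·1^0 + |2|·1^1 + |4|·1^2 + |4|·1^3 + |-2|·1^4
  = 0 + 2 + 4 + 4 + 2 = 12.
This bounds M(r) := max_{|z|=r} |p(z)| from above; equality holds iff all terms c_k z^k can be made to align in phase at a single z on |z|=r.
Part (b). At z = 1 (real, on the circle |z| = r):
  p(1) = (0)·1^0 + (2)·1^1 + (4)·1^2 + (4)·1^3 + (-2)·1^4 = 8.
  |p(1)| = 8.
Check: |p(1)| = 8 ≤ 12 = M_tri(1). ✓ Equality does not hold at z = 1 (the coefficients have mixed signs, so the terms do not all align in phase there).

M_tri(1) = 12; |p(1)| = 8; equality at z=1: no.


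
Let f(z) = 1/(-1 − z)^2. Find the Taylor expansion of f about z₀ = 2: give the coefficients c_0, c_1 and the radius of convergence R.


Let w = z − z₀, so z = z₀ + w.
Then -1 − z = -1 − (z₀ + w) = (-1 − z₀) − w = -3 − w.
f(z) = 1/(-3 − w)^2 = (1/(-3)^2) · (1 − w/(-3))^{−2}.
By the binomial series (1−u)^{−2} = Σ_{n≥0} C(n+1, 1) u^n for |u|<1, with u = w/(-3):
  c_n = C(n+1, 1) / (-3)^(n+2).
  c_0 = 1/(-3)^2 = 1/9.
  c_1 = 2/(-3)^3 = -2/27.
The series is valid for |w/d| < 1, i.e. |z − z₀| < |d|.
Radius of convergence: R = |-1 − z₀| = |-3| = 3 (distance from z₀ to the singularity z = -1).

c_0 = 1/9, c_1 = -2/27; R = 3.


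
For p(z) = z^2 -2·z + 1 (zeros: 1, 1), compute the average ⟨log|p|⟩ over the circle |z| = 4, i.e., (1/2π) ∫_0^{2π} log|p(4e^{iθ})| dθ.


Zeros: 1, 1; r = 4.
Inside |z| < r: 1, 1. Outside (|z| ≥ r): ∅.
p(0) = 1, so log|p(0)| = log(1) = 0.0000.
Apply Jensen: I(r) = log|p(0)| + Σ_k log(r/|z_k|), summed over zeros inside |z| < r.
  log(r/|z_k|) for z_k = 1: log(4/1) = 1.3863
  log(r/|z_k|) for z_k = 1: log(4/1) = 1.3863
Sum over inside zeros: 2.7726.
I(r) = log|p(0)| + (inside sum) = 0.0000 + 2.7726 = 2.7726.
Closed form (all zeros inside, monic): I(r) = n·log(r) = 2·log(4) = 2.7726. ✓

I(r) ≈ 2.7726.


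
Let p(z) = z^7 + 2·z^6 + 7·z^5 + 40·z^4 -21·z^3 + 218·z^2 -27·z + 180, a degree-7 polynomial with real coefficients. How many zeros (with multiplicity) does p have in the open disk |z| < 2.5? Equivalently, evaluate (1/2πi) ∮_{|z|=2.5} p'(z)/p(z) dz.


The zeros of p are: -4, (1 + 2i), (1 - 2i), (0 + 3i), (0 - 3i), (0 + 1i), (0 - 1i).
Their magnitudes are: 4, 2.236, 2.236, 3, 3, 1, 1.
Zeros with |z| < R = 2.5: (1 + 2i), (1 - 2i), (0 + 1i), (0 - 1i).
Count = 4.
By the argument principle, (1/2πi) ∮_{|z|=R} p'(z)/p(z) dz equals exactly this count.

Number of zeros inside |z| < 2.5: 4.


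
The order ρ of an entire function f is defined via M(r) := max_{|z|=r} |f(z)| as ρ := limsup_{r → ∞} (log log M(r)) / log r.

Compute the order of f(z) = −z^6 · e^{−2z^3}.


M(r) = max_{|z|=r} |-1|·|z|^6·|e^{−2z^3}| = 1·r^6 · e^{2r^3} (the factors attain their maxima compatibly on |z|=r). Then log M(r) = log 1 + 6·log r + 2r^3, dominated by the last term, so log log M(r) ~ 3·log r. The polynomial factor -1z^6 contributes only a log r term and does not affect the order. ρ = 3.
Therefore ρ = 3.

Order ρ = 3.


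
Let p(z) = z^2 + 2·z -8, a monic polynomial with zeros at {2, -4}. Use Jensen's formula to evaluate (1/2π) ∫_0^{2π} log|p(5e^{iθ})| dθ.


Zeros: -4, 2; r = 5.
Inside |z| < r: -4, 2. Outside (|z| ≥ r): ∅.
p(0) = -8, so log|p(0)| = log(8) = 2.0794.
Apply Jensen: I(r) = log|p(0)| + Σ_k log(r/|z_k|), summed over zeros inside |z| < r.
  log(r/|z_k|) for z_k = 2: log(5/2) = 0.9163
  log(r/|z_k|) for z_k = -4: log(5/4) = 0.2231
Sum over inside zeros: 1.1394.
I(r) = log|p(0)| + (inside sum) = 2.0794 + 1.1394 = 3.2189.
Closed form (all zeros inside, monic): I(r) = n·log(r) = 2·log(5) = 3.2189. ✓

I(r) ≈ 3.2189.


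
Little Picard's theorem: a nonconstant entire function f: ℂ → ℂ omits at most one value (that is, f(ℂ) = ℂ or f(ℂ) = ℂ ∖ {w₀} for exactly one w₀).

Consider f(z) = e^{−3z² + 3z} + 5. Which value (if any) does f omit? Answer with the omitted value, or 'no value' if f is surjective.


Little Picard bounds the complement of f(ℂ) to at most one point.
The exponent g(z) = −3z² + 3z is a nonconstant polynomial, hence surjective onto ℂ. So e^{g(z)} takes every value in {e^w : w ∈ ℂ} = ℂ ∖ {0}. Adding 5 shifts the range to ℂ ∖ {5}. f omits exactly 5.

Omitted value: 5.


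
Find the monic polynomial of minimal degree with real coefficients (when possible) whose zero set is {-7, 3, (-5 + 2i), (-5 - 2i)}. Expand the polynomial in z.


The polynomial is p(z) = ∏_{α ∈ S} (z − α), where S = {-7, 3, (-5 + 2i), (-5 - 2i)}.
Expanding the product yields: p(z) = z^4 + 14·z^3 + 48·z^2 -94·z -609.
Note conjugate pairs combine to real quadratics: (z − (-5+2i))(z − (-5−2i)) = z² + 10z + 29.
The resulting polynomial has degree 4 and real coefficients as required.

p(z) = z^4 + 14·z^3 + 48·z^2 -94·z -609.


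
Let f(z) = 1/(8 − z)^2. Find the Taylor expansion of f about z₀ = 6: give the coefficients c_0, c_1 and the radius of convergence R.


Let w = z − z₀, so z = z₀ + w.
Then 8 − z = 8 − (z₀ + w) = (8 − z₀) − w = 2 − w.
f(z) = 1/(2 − w)^2 = (1/(2)^2) · (1 − w/(2))^{−2}.
By the binomial series (1−u)^{−2} = Σ_{n≥0} C(n+1, 1) u^n for |u|<1, with u = w/(2):
  c_n = C(n+1, 1) / (2)^(n+2).
  c_0 = 1/(2)^2 = 1/4.
  c_1 = 2/(2)^3 = 1/4.
The series is valid for |w/d| < 1, i.e. |z − z₀| < |d|.
Radius of convergence: R = |8 − z₀| = |2| = 2 (distance from z₀ to the singularity z = 8).

c_0 = 1/4, c_1 = 1/4; R = 2.


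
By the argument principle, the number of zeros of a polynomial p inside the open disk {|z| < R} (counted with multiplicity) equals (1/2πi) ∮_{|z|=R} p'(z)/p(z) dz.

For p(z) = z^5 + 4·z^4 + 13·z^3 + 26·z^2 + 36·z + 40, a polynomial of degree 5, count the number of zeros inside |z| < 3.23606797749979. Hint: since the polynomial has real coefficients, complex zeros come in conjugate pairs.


The zeros of p are: (-1 + 2i), (-1 - 2i), -2, (0 + 2i), (0 - 2i).
Their magnitudes are: 2.236, 2.236, 2, 2, 2.
Zeros with |z| < R = 3.23606797749979: (-1 + 2i), (-1 - 2i), -2, (0 + 2i), (0 - 2i).
Count = 5.
By the argument principle, (1/2πi) ∮_{|z|=R} p'(z)/p(z) dz equals exactly this count.

Number of zeros inside |z| < 3.23606797749979: 5.


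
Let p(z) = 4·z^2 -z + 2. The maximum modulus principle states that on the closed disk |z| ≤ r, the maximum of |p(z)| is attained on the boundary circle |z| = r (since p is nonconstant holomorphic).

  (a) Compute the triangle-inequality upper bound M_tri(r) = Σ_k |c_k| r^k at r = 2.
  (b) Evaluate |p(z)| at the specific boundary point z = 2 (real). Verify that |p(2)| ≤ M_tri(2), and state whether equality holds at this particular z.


Coefficients: c_0 = 2, c_1 = -1, c_2 = 4. Radius r = 2.
Part (a). Triangle bound: M_tri(r) = Σ_k |c_k| r^k
  = |2|·2^0 + |-1|·2^1 + |4|·2^2
  = 2 + 2 + 16 = 20.
This bounds M(r) := max_{|z|=r} |p(z)| from above; equality holds iff all terms c_k z^k can be made to align in phase at a single z on |z|=r.
Part (b). At z = 2 (real, on the circle |z| = r):
  p(2) = (2)·2^0 + (-1)·2^1 + (4)·2^2 = 16.
  |p(2)| = 16.
Check: |p(2)| = 16 ≤ 20 = M_tri(2). ✓ Equality does not hold at z = 2 (the coefficients have mixed signs, so the terms do not all align in phase there).

M_tri(2) = 20; |p(2)| = 16; equality at z=2: no.


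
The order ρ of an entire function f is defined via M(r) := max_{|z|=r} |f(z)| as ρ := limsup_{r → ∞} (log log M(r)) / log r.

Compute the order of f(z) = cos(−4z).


cos(w) is a linear combination of e^{iw} and e^{−iw} (or e^w, e^{−w} in the hyperbolic case), so |cos(w)| ≤ e^{|w|}. With w = −4z, |w| ≤ 4|z| + 0 = 4r + 0 on |z| = r, giving M(r) ≤ e^{4r + 0}, so ρ ≤ 1. On a suitable ray (z = it for sin/cos; z = t for sinh/cosh, t real → ∞), |cos(−4z)| grows like e^{4|t|}/2, so ρ ≥ 1. Hence ρ = 1.
Therefore ρ = 1.

Order ρ = 1.


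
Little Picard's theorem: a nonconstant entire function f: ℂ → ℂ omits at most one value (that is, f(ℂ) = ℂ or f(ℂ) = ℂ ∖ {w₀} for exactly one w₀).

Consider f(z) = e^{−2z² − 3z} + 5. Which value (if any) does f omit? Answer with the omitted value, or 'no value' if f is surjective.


Little Picard bounds the complement of f(ℂ) to at most one point.
The exponent g(z) = −2z² − 3z is a nonconstant polynomial, hence surjective onto ℂ. So e^{g(z)} takes every value in {e^w : w ∈ ℂ} = ℂ ∖ {0}. Adding 5 shifts the range to ℂ ∖ {5}. f omits exactly 5.

Omitted value: 5.


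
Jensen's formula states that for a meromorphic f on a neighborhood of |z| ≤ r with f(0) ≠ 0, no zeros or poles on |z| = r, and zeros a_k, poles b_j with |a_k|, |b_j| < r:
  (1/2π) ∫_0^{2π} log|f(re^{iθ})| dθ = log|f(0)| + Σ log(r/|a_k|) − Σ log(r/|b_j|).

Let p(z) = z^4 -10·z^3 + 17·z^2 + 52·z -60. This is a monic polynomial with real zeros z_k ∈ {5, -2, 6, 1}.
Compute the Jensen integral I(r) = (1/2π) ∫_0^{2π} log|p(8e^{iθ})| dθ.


Zeros: -2, 1, 5, 6; r = 8.
Inside |z| < r: -2, 1, 5, 6. Outside (|z| ≥ r): ∅.
p(0) = -60, so log|p(0)| = log(60) = 4.0943.
Apply Jensen: I(r) = log|p(0)| + Σ_k log(r/|z_k|), summed over zeros inside |z| < r.
  log(r/|z_k|) for z_k = 5: log(8/5) = 0.4700
  log(r/|z_k|) for z_k = -2: log(8/2) = 1.3863
  log(r/|z_k|) for z_k = 6: log(8/6) = 0.2877
  log(r/|z_k|) for z_k = 1: log(8/1) = 2.0794
Sum over inside zeros: 4.2234.
I(r) = log|p(0)| + (inside sum) = 4.0943 + 4.2234 = 8.3178.
Closed form (all zeros inside, monic): I(r) = n·log(r) = 4·log(8) = 8.3178. ✓

I(r) ≈ 8.3178.


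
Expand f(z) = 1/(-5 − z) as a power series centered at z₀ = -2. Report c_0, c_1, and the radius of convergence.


Let w = z − z₀, so z = z₀ + w.
Then -5 − z = -5 − (z₀ + w) = (-5 − z₀) − w = -3 − w.
f(z) = 1/(-3 − w) = (1/(-3)) · 1/(1 − w/(-3)) = Σ_{n≥0} w^n / (-3)^(n+1).
So c_n = 1/(-3)^(n+1):
  c_0 = 1/(-3)^1 = -1/3.
  c_1 = 1/(-3)^2 = 1/9.
The series is valid for |w/d| < 1, i.e. |z − z₀| < |d|.
Radius of convergence: R = |-5 − z₀| = |-3| = 3 (distance from z₀ to the singularity z = -5).

c_0 = -1/3, c_1 = 1/9; R = 3.


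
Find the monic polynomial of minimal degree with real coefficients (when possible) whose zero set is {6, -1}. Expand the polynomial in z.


The polynomial is p(z) = ∏_{α ∈ S} (z − α), where S = {6, -1}.
Expanding the product yields: p(z) = z^2 -5·z -6.
The resulting polynomial has degree 2 and real coefficients as required.

p(z) = z^2 -5·z -6.


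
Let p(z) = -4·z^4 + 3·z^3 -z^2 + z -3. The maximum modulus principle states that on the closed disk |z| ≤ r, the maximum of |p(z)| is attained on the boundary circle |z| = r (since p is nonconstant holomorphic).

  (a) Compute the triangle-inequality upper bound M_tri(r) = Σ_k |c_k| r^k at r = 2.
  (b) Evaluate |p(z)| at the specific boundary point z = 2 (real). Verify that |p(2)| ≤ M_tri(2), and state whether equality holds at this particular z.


Coefficients: c_0 = -3, c_1 = 1, c_2 = -1, c_3 = 3, c_4 = -4. Radius r = 2.
Part (a). Triangle bound: M_tri(r) = Σ_k |c_k| r^k
  = |-3|·2^0 + |1|·2^1 + |-1|·2^2 + |3|·2^3 + |-4|·2^4
  = 3 + 2 + 4 + 24 + 64 = 97.
This bounds M(r) := max_{|z|=r} |p(z)| from above; equality holds iff all terms c_k z^k can be made to align in phase at a single z on |z|=r.
Part (b). At z = 2 (real, on the circle |z| = r):
  p(2) = (-3)·2^0 + (1)·2^1 + (-1)·2^2 + (3)·2^3 + (-4)·2^4 = -45.
  |p(2)| = 45.
Check: |p(2)| = 45 ≤ 97 = M_tri(2). ✓ Equality does not hold at z = 2 (the coefficients have mixed signs, so the terms do not all align in phase there).

M_tri(2) = 97; |p(2)| = 45; equality at z=2: no.


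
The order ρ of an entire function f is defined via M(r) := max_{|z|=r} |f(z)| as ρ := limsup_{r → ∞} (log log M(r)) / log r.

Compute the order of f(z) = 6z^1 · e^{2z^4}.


M(r) = max_{|z|=r} |6|·|z|^1·|e^{2z^4}| = 6·r^1 · e^{2r^4} (the factors attain their maxima compatibly on |z|=r). Then log M(r) = log 6 + 1·log r + 2r^4, dominated by the last term, so log log M(r) ~ 4·log r. The polynomial factor 6z^1 contributes only a log r term and does not affect the order. ρ = 4.
Therefore ρ = 4.

Order ρ = 4.


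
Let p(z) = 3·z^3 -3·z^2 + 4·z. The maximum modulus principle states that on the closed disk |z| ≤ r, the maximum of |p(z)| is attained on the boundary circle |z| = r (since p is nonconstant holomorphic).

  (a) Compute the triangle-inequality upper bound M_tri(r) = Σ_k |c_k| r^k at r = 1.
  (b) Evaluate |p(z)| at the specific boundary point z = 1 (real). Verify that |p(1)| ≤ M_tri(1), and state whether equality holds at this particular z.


Coefficients: c_0 = 0, c_1 = 4, c_2 = -3, c_3 = 3. Radius r = 1.
Part (a). Triangle bound: M_tri(r) = Σ_k |c_k| r^k
  = |0|·1^0 + |4|·1^1 + |-3|·1^2 + |3|·1^3
  = 0 + 4 + 3 + 3 = 10.
This bounds M(r) := max_{|z|=r} |p(z)| from above; equality holds iff all terms c_k z^k can be made to align in phase at a single z on |z|=r.
Part (b). At z = 1 (real, on the circle |z| = r):
  p(1) = (0)·1^0 + (4)·1^1 + (-3)·1^2 + (3)·1^3 = 4.
  |p(1)| = 4.
Check: |p(1)| = 4 ≤ 10 = M_tri(1). ✓ Equality does not hold at z = 1 (the coefficients have mixed signs, so the terms do not all align in phase there).

M_tri(1) = 10; |p(1)| = 4; equality at z=1: no.


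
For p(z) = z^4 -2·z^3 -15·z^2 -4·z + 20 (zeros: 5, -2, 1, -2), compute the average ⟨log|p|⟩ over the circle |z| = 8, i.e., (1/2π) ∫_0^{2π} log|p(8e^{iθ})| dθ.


Zeros: -2, -2, 1, 5; r = 8.
Inside |z| < r: -2, -2, 1, 5. Outside (|z| ≥ r): ∅.
p(0) = 20, so log|p(0)| = log(20) = 2.9957.
Apply Jensen: I(r) = log|p(0)| + Σ_k log(r/|z_k|), summed over zeros inside |z| < r.
  log(r/|z_k|) for z_k = 5: log(8/5) = 0.4700
  log(r/|z_k|) for z_k = -2: log(8/2) = 1.3863
  log(r/|z_k|) for z_k = 1: log(8/1) = 2.0794
  log(r/|z_k|) for z_k = -2: log(8/2) = 1.3863
Sum over inside zeros: 5.3220.
I(r) = log|p(0)| + (inside sum) = 2.9957 + 5.3220 = 8.3178.
Closed form (all zeros inside, monic): I(r) = n·log(r) = 4·log(8) = 8.3178. ✓

I(r) ≈ 8.3178.


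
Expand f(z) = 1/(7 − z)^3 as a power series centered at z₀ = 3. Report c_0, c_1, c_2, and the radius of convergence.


Let w = z − z₀, so z = z₀ + w.
Then 7 − z = 7 − (z₀ + w) = (7 − z₀) − w = 4 − w.
f(z) = 1/(4 − w)^3 = (1/(4)^3) · (1 − w/(4))^{−3}.
By the binomial series (1−u)^{−3} = Σ_{n≥0} C(n+2, 2) u^n for |u|<1, with u = w/(4):
  c_n = C(n+2, 2) / (4)^(n+3).
  c_0 = 1/(4)^3 = 1/64.
  c_1 = 3/(4)^4 = 3/256.
  c_2 = 6/(4)^5 = 3/512.
The series is valid for |w/d| < 1, i.e. |z − z₀| < |d|.
Radius of convergence: R = |7 − z₀| = |4| = 4 (distance from z₀ to the singularity z = 7).

c_0 = 1/64, c_1 = 3/256, c_2 = 3/512; R = 4.


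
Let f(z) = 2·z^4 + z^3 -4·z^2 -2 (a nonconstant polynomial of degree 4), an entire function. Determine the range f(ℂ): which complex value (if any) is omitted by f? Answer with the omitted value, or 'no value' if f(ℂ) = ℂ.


Little Picard bounds the complement of f(ℂ) to at most one point.
For every w ∈ ℂ, the equation p(z) − w = 0 is a nonconstant polynomial in z and hence has at least one root by the fundamental theorem of algebra. So p is surjective onto ℂ, omitting no value.

Omitted value: no value.


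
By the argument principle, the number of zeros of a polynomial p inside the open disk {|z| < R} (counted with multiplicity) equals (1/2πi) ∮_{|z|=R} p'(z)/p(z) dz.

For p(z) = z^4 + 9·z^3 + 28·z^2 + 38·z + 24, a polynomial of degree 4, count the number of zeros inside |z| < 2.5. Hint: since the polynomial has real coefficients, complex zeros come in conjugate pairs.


The zeros of p are: (-1 + 1i), (-1 - 1i), -4, -3.
Their magnitudes are: 1.414, 1.414, 4, 3.
Zeros with |z| < R = 2.5: (-1 + 1i), (-1 - 1i).
Count = 2.
By the argument principle, (1/2πi) ∮_{|z|=R} p'(z)/p(z) dz equals exactly this count.

Number of zeros inside |z| < 2.5: 2.


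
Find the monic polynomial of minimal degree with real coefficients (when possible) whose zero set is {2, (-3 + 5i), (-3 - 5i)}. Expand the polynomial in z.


The polynomial is p(z) = ∏_{α ∈ S} (z − α), where S = {2, (-3 + 5i), (-3 - 5i)}.
Expanding the product yields: p(z) = z^3 + 4·z^2 + 22·z -68.
Note conjugate pairs combine to real quadratics: (z − (-3+5i))(z − (-3−5i)) = z² + 6z + 34.
The resulting polynomial has degree 3 and real coefficients as required.

p(z) = z^3 + 4·z^2 + 22·z -68.


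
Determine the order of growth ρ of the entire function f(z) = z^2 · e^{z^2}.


M(r) = max_{|z|=r} |1|·|z|^2·|e^{z^2}| = 1·r^2 · e^{1r^2} (the factors attain their maxima compatibly on |z|=r). Then log M(r) = log 1 + 2·log r + 1r^2, dominated by the last term, so log log M(r) ~ 2·log r. The polynomial factor 1z^2 contributes only a log r term and does not affect the order. ρ = 2.
Therefore ρ = 2.

Order ρ = 2.


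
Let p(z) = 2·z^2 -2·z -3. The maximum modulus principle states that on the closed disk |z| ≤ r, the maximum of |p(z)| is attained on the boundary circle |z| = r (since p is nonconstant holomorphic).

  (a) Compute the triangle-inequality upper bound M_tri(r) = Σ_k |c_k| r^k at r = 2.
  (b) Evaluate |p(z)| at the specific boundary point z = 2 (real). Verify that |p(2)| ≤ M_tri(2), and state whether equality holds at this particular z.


Coefficients: c_0 = -3, c_1 = -2, c_2 = 2. Radius r = 2.
Part (a). Triangle bound: M_tri(r) = Σ_k |c_k| r^k
  = |-3|·2^0 + |-2|·2^1 + |2|·2^2
  = 3 + 4 + 8 = 15.
This bounds M(r) := max_{|z|=r} |p(z)| from above; equality holds iff all terms c_k z^k can be made to align in phase at a single z on |z|=r.
Part (b). At z = 2 (real, on the circle |z| = r):
  p(2) = (-3)·2^0 + (-2)·2^1 + (2)·2^2 = 1.
  |p(2)| = 1.
Check: |p(2)| = 1 ≤ 15 = M_tri(2). ✓ Equality does not hold at z = 2 (the coefficients have mixed signs, so the terms do not all align in phase there).

M_tri(2) = 15; |p(2)| = 1; equality at z=2: no.


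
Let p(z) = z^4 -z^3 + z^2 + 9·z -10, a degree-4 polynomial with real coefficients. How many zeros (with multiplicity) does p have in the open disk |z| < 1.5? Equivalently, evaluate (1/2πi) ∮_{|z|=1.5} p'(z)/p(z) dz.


The zeros of p are: (1 + 2i), (1 - 2i), 1, -2.
Their magnitudes are: 2.236, 2.236, 1, 2.
Zeros with |z| < R = 1.5: 1.
Count = 1.
By the argument principle, (1/2πi) ∮_{|z|=R} p'(z)/p(z) dz equals exactly this count.

Number of zeros inside |z| < 1.5: 1.


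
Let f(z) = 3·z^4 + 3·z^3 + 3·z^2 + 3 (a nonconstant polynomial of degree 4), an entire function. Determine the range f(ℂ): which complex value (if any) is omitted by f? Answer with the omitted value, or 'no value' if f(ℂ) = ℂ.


Little Picard bounds the complement of f(ℂ) to at most one point.
For every w ∈ ℂ, the equation p(z) − w = 0 is a nonconstant polynomial in z and hence has at least one root by the fundamental theorem of algebra. So p is surjective onto ℂ, omitting no value.

Omitted value: no value.


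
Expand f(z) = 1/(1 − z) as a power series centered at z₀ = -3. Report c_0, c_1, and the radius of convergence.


Let w = z − z₀, so z = z₀ + w.
Then 1 − z = 1 − (z₀ + w) = (1 − z₀) − w = 4 − w.
f(z) = 1/(4 − w) = (1/(4)) · 1/(1 − w/(4)) = Σ_{n≥0} w^n / (4)^(n+1).
So c_n = 1/(4)^(n+1):
  c_0 = 1/(4)^1 = 1/4.
  c_1 = 1/(4)^2 = 1/16.
The series is valid for |w/d| < 1, i.e. |z − z₀| < |d|.
Radius of convergence: R = |1 − z₀| = |4| = 4 (distance from z₀ to the singularity z = 1).

c_0 = 1/4, c_1 = 1/16; R = 4.


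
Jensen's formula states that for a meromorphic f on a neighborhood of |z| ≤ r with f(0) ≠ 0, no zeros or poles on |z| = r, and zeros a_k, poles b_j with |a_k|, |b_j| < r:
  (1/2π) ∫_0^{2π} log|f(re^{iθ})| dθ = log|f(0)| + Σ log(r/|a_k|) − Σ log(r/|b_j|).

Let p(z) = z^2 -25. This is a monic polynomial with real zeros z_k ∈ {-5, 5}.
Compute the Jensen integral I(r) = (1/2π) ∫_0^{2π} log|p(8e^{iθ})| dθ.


Zeros: -5, 5; r = 8.
Inside |z| < r: -5, 5. Outside (|z| ≥ r): ∅.
p(0) = -25, so log|p(0)| = log(25) = 3.2189.
Apply Jensen: I(r) = log|p(0)| + Σ_k log(r/|z_k|), summed over zeros inside |z| < r.
  log(r/|z_k|) for z_k = -5: log(8/5) = 0.4700
  log(r/|z_k|) for z_k = 5: log(8/5) = 0.4700
Sum over inside zeros: 0.9400.
I(r) = log|p(0)| + (inside sum) = 3.2189 + 0.9400 = 4.1589.
Closed form (all zeros inside, monic): I(r) = n·log(r) = 2·log(8) = 4.1589. ✓

I(r) ≈ 4.1589.


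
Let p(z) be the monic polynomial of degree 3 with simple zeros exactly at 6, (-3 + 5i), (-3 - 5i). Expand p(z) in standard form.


The polynomial is p(z) = ∏_{α ∈ S} (z − α), where S = {6, (-3 + 5i), (-3 - 5i)}.
Expanding the product yields: p(z) = z^3 -2·z -204.
Note conjugate pairs combine to real quadratics: (z − (-3+5i))(z − (-3−5i)) = z² + 6z + 34.
The resulting polynomial has degree 3 and real coefficients as required.

p(z) = z^3 -2·z -204.


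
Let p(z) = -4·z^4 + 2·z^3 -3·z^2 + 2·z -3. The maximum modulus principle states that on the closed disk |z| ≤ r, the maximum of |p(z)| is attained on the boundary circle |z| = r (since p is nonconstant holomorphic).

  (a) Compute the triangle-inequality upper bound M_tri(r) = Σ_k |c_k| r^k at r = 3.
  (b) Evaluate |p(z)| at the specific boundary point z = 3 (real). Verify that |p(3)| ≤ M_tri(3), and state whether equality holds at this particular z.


Coefficients: c_0 = -3, c_1 = 2, c_2 = -3, c_3 = 2, c_4 = -4. Radius r = 3.
Part (a). Triangle bound: M_tri(r) = Σ_k |c_k| r^k
  = |-3|·3^0 + |2|·3^1 + |-3|·3^2 + |2|·3^3 + |-4|·3^4
  = 3 + 6 + 27 + 54 + 324 = 414.
This bounds M(r) := max_{|z|=r} |p(z)| from above; equality holds iff all terms c_k z^k can be made to align in phase at a single z on |z|=r.
Part (b). At z = 3 (real, on the circle |z| = r):
  p(3) = (-3)·3^0 + (2)·3^1 + (-3)·3^2 + (2)·3^3 + (-4)·3^4 = -294.
  |p(3)| = 294.
Check: |p(3)| = 294 ≤ 414 = M_tri(3). ✓ Equality does not hold at z = 3 (the coefficients have mixed signs, so the terms do not all align in phase there).

M_tri(3) = 414; |p(3)| = 294; equality at z=3: no.


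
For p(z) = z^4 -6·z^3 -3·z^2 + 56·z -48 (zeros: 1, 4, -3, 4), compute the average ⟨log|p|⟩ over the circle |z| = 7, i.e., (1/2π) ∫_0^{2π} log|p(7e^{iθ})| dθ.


Zeros: -3, 1, 4, 4; r = 7.
Inside |z| < r: -3, 1, 4, 4. Outside (|z| ≥ r): ∅.
p(0) = -48, so log|p(0)| = log(48) = 3.8712.
Apply Jensen: I(r) = log|p(0)| + Σ_k log(r/|z_k|), summed over zeros inside |z| < r.
  log(r/|z_k|) for z_k = 1: log(7/1) = 1.9459
  log(r/|z_k|) for z_k = 4: log(7/4) = 0.5596
  log(r/|z_k|) for z_k = -3: log(7/3) = 0.8473
  log(r/|z_k|) for z_k = 4: log(7/4) = 0.5596
Sum over inside zeros: 3.9124.
I(r) = log|p(0)| + (inside sum) = 3.8712 + 3.9124 = 7.7836.
Closed form (all zeros inside, monic): I(r) = n·log(r) = 4·log(7) = 7.7836. ✓

I(r) ≈ 7.7836.


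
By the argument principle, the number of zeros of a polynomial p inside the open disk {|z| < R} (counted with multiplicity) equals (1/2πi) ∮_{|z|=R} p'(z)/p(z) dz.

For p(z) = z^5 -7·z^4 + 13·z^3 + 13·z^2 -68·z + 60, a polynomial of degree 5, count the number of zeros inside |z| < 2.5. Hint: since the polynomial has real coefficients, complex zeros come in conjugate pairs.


The zeros of p are: -2, 2, (2 + 1i), (2 - 1i), 3.
Their magnitudes are: 2, 2, 2.236, 2.236, 3.
Zeros with |z| < R = 2.5: -2, 2, (2 + 1i), (2 - 1i).
Count = 4.
By the argument principle, (1/2πi) ∮_{|z|=R} p'(z)/p(z) dz equals exactly this count.

Number of zeros inside |z| < 2.5: 4.


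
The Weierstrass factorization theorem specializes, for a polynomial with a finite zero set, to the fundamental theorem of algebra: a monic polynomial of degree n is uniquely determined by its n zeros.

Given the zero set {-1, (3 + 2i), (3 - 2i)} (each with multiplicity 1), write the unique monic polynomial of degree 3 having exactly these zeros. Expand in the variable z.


The polynomial is p(z) = ∏_{α ∈ S} (z − α), where S = {-1, (3 + 2i), (3 - 2i)}.
Expanding the product yields: p(z) = z^3 -5·z^2 + 7·z + 13.
Note conjugate pairs combine to real quadratics: (z − (3+2i))(z − (3−2i)) = z² − 6z + 13.
The resulting polynomial has degree 3 and real coefficients as required.

p(z) = z^3 -5·z^2 + 7·z + 13.


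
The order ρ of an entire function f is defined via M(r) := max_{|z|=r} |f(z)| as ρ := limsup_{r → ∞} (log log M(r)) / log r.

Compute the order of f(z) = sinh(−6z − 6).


sinh(w) is a linear combination of e^{iw} and e^{−iw} (or e^w, e^{−w} in the hyperbolic case), so |sinh(w)| ≤ e^{|w|}. With w = −6z − 6, |w| ≤ 6|z| + 6 = 6r + 6 on |z| = r, giving M(r) ≤ e^{6r + 6}, so ρ ≤ 1. On a suitable ray (z = it for sin/cos; z = t for sinh/cosh, t real → ∞), |sinh(−6z − 6)| grows like e^{6|t|}/2, so ρ ≥ 1. Hence ρ = 1.
Therefore ρ = 1.

Order ρ = 1.


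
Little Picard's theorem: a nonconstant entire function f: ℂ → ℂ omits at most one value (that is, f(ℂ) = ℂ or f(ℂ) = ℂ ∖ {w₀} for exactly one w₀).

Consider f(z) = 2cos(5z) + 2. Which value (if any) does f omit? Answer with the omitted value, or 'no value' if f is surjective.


Little Picard bounds the complement of f(ℂ) to at most one point.
cos is entire and surjective onto ℂ: for every w ∈ ℂ, cos(ζ) = w has a solution ζ ∈ ℂ (e.g., via the complex inverse arccos). With ζ = 5z this gives z = ζ/(5). Then 2·cos(5z) takes every value in 2·ℂ = ℂ, and adding 2 is a bijection of ℂ. So f is surjective and omits no value. (Note: only on the real line is cos bounded by [−1, 1].)

Omitted value: no value.


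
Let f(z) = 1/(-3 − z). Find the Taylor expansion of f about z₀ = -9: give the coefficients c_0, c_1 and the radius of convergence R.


Let w = z − z₀, so z = z₀ + w.
Then -3 − z = -3 − (z₀ + w) = (-3 − z₀) − w = 6 − w.
f(z) = 1/(6 − w) = (1/(6)) · 1/(1 − w/(6)) = Σ_{n≥0} w^n / (6)^(n+1).
So c_n = 1/(6)^(n+1):
  c_0 = 1/(6)^1 = 1/6.
  c_1 = 1/(6)^2 = 1/36.
The series is valid for |w/d| < 1, i.e. |z − z₀| < |d|.
Radius of convergence: R = |-3 − z₀| = |6| = 6 (distance from z₀ to the singularity z = -3).

c_0 = 1/6, c_1 = 1/36; R = 6.


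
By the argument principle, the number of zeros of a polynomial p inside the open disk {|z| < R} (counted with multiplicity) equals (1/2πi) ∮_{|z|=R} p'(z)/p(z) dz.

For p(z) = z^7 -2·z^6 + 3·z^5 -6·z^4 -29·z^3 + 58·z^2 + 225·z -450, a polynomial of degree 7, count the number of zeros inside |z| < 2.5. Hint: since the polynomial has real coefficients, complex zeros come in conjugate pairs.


The zeros of p are: (2 + 1i), (2 - 1i), 2, (-2 + 1i), (-2 - 1i), (0 + 3i), (0 - 3i).
Their magnitudes are: 2.236, 2.236, 2, 2.236, 2.236, 3, 3.
Zeros with |z| < R = 2.5: (2 + 1i), (2 - 1i), 2, (-2 + 1i), (-2 - 1i).
Count = 5.
By the argument principle, (1/2πi) ∮_{|z|=R} p'(z)/p(z) dz equals exactly this count.

Number of zeros inside |z| < 2.5: 5.


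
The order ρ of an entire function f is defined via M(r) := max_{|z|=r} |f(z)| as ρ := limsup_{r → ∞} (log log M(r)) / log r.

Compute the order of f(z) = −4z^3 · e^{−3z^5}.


M(r) = max_{|z|=r} |-4|·|z|^3·|e^{−3z^5}| = 4·r^3 · e^{3r^5} (the factors attain their maxima compatibly on |z|=r). Then log M(r) = log 4 + 3·log r + 3r^5, dominated by the last term, so log log M(r) ~ 5·log r. The polynomial factor -4z^3 contributes only a log r term and does not affect the order. ρ = 5.
Therefore ρ = 5.

Order ρ = 5.


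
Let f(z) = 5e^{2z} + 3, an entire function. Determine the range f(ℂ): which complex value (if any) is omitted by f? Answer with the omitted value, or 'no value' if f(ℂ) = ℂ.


Little Picard bounds the complement of f(ℂ) to at most one point.
e^{2z} is never zero on ℂ, so 5·e^{2z} takes every value in ℂ ∖ {0}. Adding 3 shifts the range to ℂ ∖ {3}. Thus f omits exactly the value 3.

Omitted value: 3.


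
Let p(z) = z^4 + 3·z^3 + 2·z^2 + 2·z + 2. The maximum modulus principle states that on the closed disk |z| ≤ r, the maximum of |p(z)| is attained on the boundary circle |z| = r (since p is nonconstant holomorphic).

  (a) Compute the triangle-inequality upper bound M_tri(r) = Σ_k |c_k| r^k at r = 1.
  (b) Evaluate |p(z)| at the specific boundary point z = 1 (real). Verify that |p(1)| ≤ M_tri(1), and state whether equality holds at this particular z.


Coefficients: c_0 = 2, c_1 = 2, c_2 = 2, c_3 = 3, c_4 = 1. Radius r = 1.
Part (a). Triangle bound: M_tri(r) = Σ_k |c_k| r^k
  = |2|·1^0 + |2|·1^1 + |2|·1^2 + |3|·1^3 + |1|·1^4
  = 2 + 2 + 2 + 3 + 1 = 10.
This bounds M(r) := max_{|z|=r} |p(z)| from above; equality holds iff all terms c_k z^k can be made to align in phase at a single z on |z|=r.
Part (b). At z = 1 (real, on the circle |z| = r):
  p(1) = (2)·1^0 + (2)·1^1 + (2)·1^2 + (3)·1^3 + (1)·1^4 = 10.
  |p(1)| = 10.
Since all nonzero coefficients share the same sign, |p(1)| = 10 = M_tri(1); the triangle bound is attained at z = 1, so in fact M(r) = 10.

M_tri(1) = 10; |p(1)| = 10; equality at z=1: yes.


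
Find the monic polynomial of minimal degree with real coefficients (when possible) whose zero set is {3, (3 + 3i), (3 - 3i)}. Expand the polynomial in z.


The polynomial is p(z) = ∏_{α ∈ S} (z − α), where S = {3, (3 + 3i), (3 - 3i)}.
Expanding the product yields: p(z) = z^3 -9·z^2 + 36·z -54.
Note conjugate pairs combine to real quadratics: (z − (3+3i))(z − (3−3i)) = z² − 6z + 18.
The resulting polynomial has degree 3 and real coefficients as required.

p(z) = z^3 -9·z^2 + 36·z -54.


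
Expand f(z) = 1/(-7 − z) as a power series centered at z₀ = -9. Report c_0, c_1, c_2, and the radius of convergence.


Let w = z − z₀, so z = z₀ + w.
Then -7 − z = -7 − (z₀ + w) = (-7 − z₀) − w = 2 − w.
f(z) = 1/(2 − w) = (1/(2)) · 1/(1 − w/(2)) = Σ_{n≥0} w^n / (2)^(n+1).
So c_n = 1/(2)^(n+1):
  c_0 = 1/(2)^1 = 1/2.
  c_1 = 1/(2)^2 = 1/4.
  c_2 = 1/(2)^3 = 1/8.
The series is valid for |w/d| < 1, i.e. |z − z₀| < |d|.
Radius of convergence: R = |-7 − z₀| = |2| = 2 (distance from z₀ to the singularity z = -7).

c_0 = 1/2, c_1 = 1/4, c_2 = 1/8; R = 2.


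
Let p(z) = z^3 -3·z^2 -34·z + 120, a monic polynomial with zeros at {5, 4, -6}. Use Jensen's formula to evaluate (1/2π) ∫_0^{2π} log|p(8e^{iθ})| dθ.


Zeros: -6, 4, 5; r = 8.
Inside |z| < r: -6, 4, 5. Outside (|z| ≥ r): ∅.
p(0) = 120, so log|p(0)| = log(120) = 4.7875.
Apply Jensen: I(r) = log|p(0)| + Σ_k log(r/|z_k|), summed over zeros inside |z| < r.
  log(r/|z_k|) for z_k = 5: log(8/5) = 0.4700
  log(r/|z_k|) for z_k = 4: log(8/4) = 0.6931
  log(r/|z_k|) for z_k = -6: log(8/6) = 0.2877
Sum over inside zeros: 1.4508.
I(r) = log|p(0)| + (inside sum) = 4.7875 + 1.4508 = 6.2383.
Closed form (all zeros inside, monic): I(r) = n·log(r) = 3·log(8) = 6.2383. ✓

I(r) ≈ 6.2383.


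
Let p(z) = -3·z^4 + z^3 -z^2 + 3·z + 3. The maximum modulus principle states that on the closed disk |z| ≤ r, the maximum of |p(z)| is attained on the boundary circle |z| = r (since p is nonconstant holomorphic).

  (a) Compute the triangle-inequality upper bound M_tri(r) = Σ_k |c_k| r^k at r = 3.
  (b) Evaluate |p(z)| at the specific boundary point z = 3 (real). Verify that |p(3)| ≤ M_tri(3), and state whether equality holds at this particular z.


Coefficients: c_0 = 3, c_1 = 3, c_2 = -1, c_3 = 1, c_4 = -3. Radius r = 3.
Part (a). Triangle bound: M_tri(r) = Σ_k |c_k| r^k
  = |3|·3^0 + |3|·3^1 + |-1|·3^2 + |1|·3^3 + |-3|·3^4
  = 3 + 9 + 9 + 27 + 243 = 291.
This bounds M(r) := max_{|z|=r} |p(z)| from above; equality holds iff all terms c_k z^k can be made to align in phase at a single z on |z|=r.
Part (b). At z = 3 (real, on the circle |z| = r):
  p(3) = (3)·3^0 + (3)·3^1 + (-1)·3^2 + (1)·3^3 + (-3)·3^4 = -213.
  |p(3)| = 213.
Check: |p(3)| = 213 ≤ 291 = M_tri(3). ✓ Equality does not hold at z = 3 (the coefficients have mixed signs, so the terms do not all align in phase there).

M_tri(3) = 291; |p(3)| = 213; equality at z=3: no.


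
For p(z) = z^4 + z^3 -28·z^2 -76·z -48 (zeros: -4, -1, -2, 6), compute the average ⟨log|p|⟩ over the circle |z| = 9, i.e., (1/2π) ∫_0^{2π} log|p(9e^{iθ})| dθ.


Zeros: -4, -2, -1, 6; r = 9.
Inside |z| < r: -4, -2, -1, 6. Outside (|z| ≥ r): ∅.
p(0) = -48, so log|p(0)| = log(48) = 3.8712.
Apply Jensen: I(r) = log|p(0)| + Σ_k log(r/|z_k|), summed over zeros inside |z| < r.
  log(r/|z_k|) for z_k = -4: log(9/4) = 0.8109
  log(r/|z_k|) for z_k = -1: log(9/1) = 2.1972
  log(r/|z_k|) for z_k = -2: log(9/2) = 1.5041
  log(r/|z_k|) for z_k = 6: log(9/6) = 0.4055
Sum over inside zeros: 4.9177.
I(r) = log|p(0)| + (inside sum) = 3.8712 + 4.9177 = 8.7889.
Closed form (all zeros inside, monic): I(r) = n·log(r) = 4·log(9) = 8.7889. ✓

I(r) ≈ 8.7889.


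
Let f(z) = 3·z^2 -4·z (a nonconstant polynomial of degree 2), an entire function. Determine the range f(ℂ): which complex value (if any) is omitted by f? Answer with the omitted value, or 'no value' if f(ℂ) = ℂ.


Little Picard bounds the complement of f(ℂ) to at most one point.
For every w ∈ ℂ, the equation p(z) − w = 0 is a nonconstant polynomial in z and hence has at least one root by the fundamental theorem of algebra. So p is surjective onto ℂ, omitting no value.

Omitted value: no value.


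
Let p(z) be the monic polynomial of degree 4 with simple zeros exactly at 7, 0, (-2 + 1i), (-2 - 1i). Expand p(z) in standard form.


The polynomial is p(z) = ∏_{α ∈ S} (z − α), where S = {7, 0, (-2 + 1i), (-2 - 1i)}.
Expanding the product yields: p(z) = z^4 -3·z^3 -23·z^2 -35·z.
Note conjugate pairs combine to real quadratics: (z − (-2+1i))(z − (-2−1i)) = z² + 4z + 5.
The resulting polynomial has degree 4 and real coefficients as required.

p(z) = z^4 -3·z^3 -23·z^2 -35·z.


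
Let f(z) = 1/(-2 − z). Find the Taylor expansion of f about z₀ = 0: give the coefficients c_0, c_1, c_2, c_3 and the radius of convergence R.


Let w = z − z₀, so z = z₀ + w.
Then -2 − z = -2 − (z₀ + w) = (-2 − z₀) − w = -2 − w.
f(z) = 1/(-2 − w) = (1/(-2)) · 1/(1 − w/(-2)) = Σ_{n≥0} w^n / (-2)^(n+1).
So c_n = 1/(-2)^(n+1):
  c_0 = 1/(-2)^1 = -1/2.
  c_1 = 1/(-2)^2 = 1/4.
  c_2 = 1/(-2)^3 = -1/8.
  c_3 = 1/(-2)^4 = 1/16.
The series is valid for |w/d| < 1, i.e. |z − z₀| < |d|.
Radius of convergence: R = |-2 − z₀| = |-2| = 2 (distance from z₀ to the singularity z = -2).

c_0 = -1/2, c_1 = 1/4, c_2 = -1/8, c_3 = 1/16; R = 2.


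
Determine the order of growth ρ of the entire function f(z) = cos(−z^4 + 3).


Write cos(w) = (e^{iw} ± e^{−iw})/(2 or 2i), so |cos(w)| ≤ e^{|w|}. With w = −z^4 + 3, |w| ≤ 1r^4 + 3 on |z|=r, giving M(r) ≤ e^{1r^4 + 3} and ρ ≤ 4. For the lower bound, choose z on |z|=r with -1z^4 purely imaginary of modulus 1r^4; then |cos(−z^4 + 3)| grows like e^{1r^4}/2, so ρ ≥ 4. Hence ρ = 4.
Therefore ρ = 4.

Order ρ = 4.


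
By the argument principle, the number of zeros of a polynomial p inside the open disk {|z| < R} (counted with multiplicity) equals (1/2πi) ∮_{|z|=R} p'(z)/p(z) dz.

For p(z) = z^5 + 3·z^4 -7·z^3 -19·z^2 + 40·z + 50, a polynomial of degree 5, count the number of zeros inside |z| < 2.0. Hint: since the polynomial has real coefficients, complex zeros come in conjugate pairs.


The zeros of p are: (-3 + 1i), (-3 - 1i), -1, (2 + 1i), (2 - 1i).
Their magnitudes are: 3.162, 3.162, 1, 2.236, 2.236.
Zeros with |z| < R = 2.0: -1.
Count = 1.
By the argument principle, (1/2πi) ∮_{|z|=R} p'(z)/p(z) dz equals exactly this count.

Number of zeros inside |z| < 2.0: 1.


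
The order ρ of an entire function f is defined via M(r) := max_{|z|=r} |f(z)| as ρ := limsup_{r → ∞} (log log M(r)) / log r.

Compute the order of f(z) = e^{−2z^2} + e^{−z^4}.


Each summand is entire of order 2 and 4 respectively (as in the single-exponential case). The order of a sum is at most the max of the orders, so ρ ≤ 4. For the lower bound: on |z|=r choose arg z so that -1z^4 is real positive; then |e^{-1z^4}| = e^{1r^4} while |e^{-2z^2}| ≤ e^{2r^2} = o(e^{1r^4}). So |f| ≥ e^{1r^4}(1 − o(1)) and ρ ≥ 4. Hence ρ = max(2, 4) = 4.
Therefore ρ = 4.

Order ρ = 4.


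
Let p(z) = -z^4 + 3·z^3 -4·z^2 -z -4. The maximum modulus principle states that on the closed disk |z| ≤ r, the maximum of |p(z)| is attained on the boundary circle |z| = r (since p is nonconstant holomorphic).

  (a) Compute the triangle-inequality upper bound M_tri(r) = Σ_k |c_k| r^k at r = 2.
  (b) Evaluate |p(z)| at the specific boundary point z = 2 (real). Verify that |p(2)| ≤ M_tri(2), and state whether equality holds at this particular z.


Coefficients: c_0 = -4, c_1 = -1, c_2 = -4, c_3 = 3, c_4 = -1. Radius r = 2.
Part (a). Triangle bound: M_tri(r) = Σ_k |c_k| r^k
  = |-4|·2^0 + |-1|·2^1 + |-4|·2^2 + |3|·2^3 + |-1|·2^4
  = 4 + 2 + 16 + 24 + 16 = 62.
This bounds M(r) := max_{|z|=r} |p(z)| from above; equality holds iff all terms c_k z^k can be made to align in phase at a single z on |z|=r.
Part (b). At z = 2 (real, on the circle |z| = r):
  p(2) = (-4)·2^0 + (-1)·2^1 + (-4)·2^2 + (3)·2^3 + (-1)·2^4 = -14.
  |p(2)| = 14.
Check: |p(2)| = 14 ≤ 62 = M_tri(2). ✓ Equality does not hold at z = 2 (the coefficients have mixed signs, so the terms do not all align in phase there).

M_tri(2) = 62; |p(2)| = 14; equality at z=2: no.
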